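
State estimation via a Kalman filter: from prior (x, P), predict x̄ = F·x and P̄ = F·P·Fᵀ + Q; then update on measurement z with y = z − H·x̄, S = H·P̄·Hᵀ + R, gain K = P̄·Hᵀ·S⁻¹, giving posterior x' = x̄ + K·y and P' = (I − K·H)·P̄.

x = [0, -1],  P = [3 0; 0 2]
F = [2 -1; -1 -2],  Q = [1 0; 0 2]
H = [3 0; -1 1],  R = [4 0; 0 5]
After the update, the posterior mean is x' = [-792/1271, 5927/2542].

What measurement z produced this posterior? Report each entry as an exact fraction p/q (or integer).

x̄ = F·x = [1, 2]
P̄ = F·P·Fᵀ + Q = [15 -2; -2 13]
S = H·P̄·Hᵀ + R = [139 -51; -51 37]
K = P̄·Hᵀ·S⁻¹ = [399/1271 -34/1271; 543/2542 1779/2542]
x' − x̄ = [-2063/1271, 843/2542] = K·y
y = (KᵀK)⁻¹·Kᵀ·(x' − x̄) = [-5, 2]
z = y + H·x̄ = [-5, 2] + [3, 1] = [-2, 3]

z = [-2, 3]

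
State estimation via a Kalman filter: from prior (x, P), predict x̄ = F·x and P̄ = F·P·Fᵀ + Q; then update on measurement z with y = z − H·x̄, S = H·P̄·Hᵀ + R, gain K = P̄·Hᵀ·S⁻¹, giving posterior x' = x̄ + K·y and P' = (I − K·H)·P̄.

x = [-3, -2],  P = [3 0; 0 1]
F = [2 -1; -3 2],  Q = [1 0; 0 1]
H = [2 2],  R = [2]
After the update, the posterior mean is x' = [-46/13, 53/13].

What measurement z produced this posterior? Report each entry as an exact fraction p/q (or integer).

x̄ = F·x = [-4, 5]
P̄ = F·P·Fᵀ + Q = [14 -20; -20 32]
S = H·P̄·Hᵀ + R = [26]
K = P̄·Hᵀ·S⁻¹ = [-6/13; 12/13]
x' − x̄ = [6/13, -12/13] = K·y
y = (KᵀK)⁻¹·Kᵀ·(x' − x̄) = [-1]
z = y + H·x̄ = [-1] + [2] = [1]

z = [1]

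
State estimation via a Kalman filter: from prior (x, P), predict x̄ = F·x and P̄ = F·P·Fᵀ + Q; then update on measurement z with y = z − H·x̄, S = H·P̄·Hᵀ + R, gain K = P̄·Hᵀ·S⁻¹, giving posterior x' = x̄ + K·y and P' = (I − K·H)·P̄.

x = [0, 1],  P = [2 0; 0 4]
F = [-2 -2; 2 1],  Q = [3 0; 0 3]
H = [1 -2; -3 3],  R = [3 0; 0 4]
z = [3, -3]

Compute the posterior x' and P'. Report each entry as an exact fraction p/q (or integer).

x' = [-39/565, -672/565]
P' = [6731/3955 5023/3955; 5023/3955 4799/3955]

x̄ = F·x = [-2, 1]
P̄ = F·P·Fᵀ + Q = [27 -16; -16 15]
y = z − H·x̄ = [7, -12]
S = H·P̄·Hᵀ + R = [154 -315; -315 670]
K = P̄·Hᵀ·S⁻¹ = [-221/791 -183/565; -305/791 -24/565]
x' = x̄ + K·y = [-39/565, -672/565]
P' = (I − K·H)·P̄ = [6731/3955 5023/3955; 5023/3955 4799/3955]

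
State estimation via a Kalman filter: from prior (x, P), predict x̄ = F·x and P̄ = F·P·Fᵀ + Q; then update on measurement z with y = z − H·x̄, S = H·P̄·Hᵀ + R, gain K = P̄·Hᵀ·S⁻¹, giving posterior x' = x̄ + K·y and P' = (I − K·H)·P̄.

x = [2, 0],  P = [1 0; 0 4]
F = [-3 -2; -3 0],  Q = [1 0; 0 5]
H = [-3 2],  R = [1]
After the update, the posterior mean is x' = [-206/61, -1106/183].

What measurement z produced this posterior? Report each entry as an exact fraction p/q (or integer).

z = [-2]

x̄ = F·x = [-6, -6]
P̄ = F·P·Fᵀ + Q = [26 9; 9 14]
S = H·P̄·Hᵀ + R = [183]
K = P̄·Hᵀ·S⁻¹ = [-20/61; 1/183]
x' − x̄ = [160/61, -8/183] = K·y
y = (KᵀK)⁻¹·Kᵀ·(x' − x̄) = [-8]
z = y + H·x̄ = [-8] + [6] = [-2]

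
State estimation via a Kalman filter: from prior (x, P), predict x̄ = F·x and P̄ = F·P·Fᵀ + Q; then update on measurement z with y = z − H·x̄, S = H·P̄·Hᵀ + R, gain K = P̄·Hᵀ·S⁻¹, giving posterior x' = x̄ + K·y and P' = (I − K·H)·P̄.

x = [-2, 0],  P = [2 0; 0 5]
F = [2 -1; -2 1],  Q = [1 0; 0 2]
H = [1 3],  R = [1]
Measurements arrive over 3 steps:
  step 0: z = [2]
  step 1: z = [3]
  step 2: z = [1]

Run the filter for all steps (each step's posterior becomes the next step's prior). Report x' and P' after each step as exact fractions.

step 0: x' = [-23/12, 4/3], P' = [383/72 -17/9; -17/9 7/9]
step 1: x' = [-2595/1246, 2133/1246], P' = [7633/1246 -2719/1246; -2719/1246 551/623]
step 2: x' = [-3061/2437, 3777/4874], P' = [606977/97480 -27036/12185; -27036/12185 10939/12185]

step 0: x̄ = F·x = [-4, 4]
step 0: P̄ = F·P·Fᵀ + Q = [14 -13; -13 15]
step 0: y = z − H·x̄ = [-6]
step 0: S = H·P̄·Hᵀ + R = [72]
step 0: K = P̄·Hᵀ·S⁻¹ = [-25/72; 4/9]
step 0: x' = x̄ + K·y = [-23/12, 4/3]
step 0: P' = (I − K·H)·P̄ = [383/72 -17/9; -17/9 7/9]
step 1: x̄ = F·x = [-31/6, 31/6]
step 1: P̄ = F·P·Fᵀ + Q = [551/18 -533/18; -533/18 569/18]
step 1: y = z − H·x̄ = [-22/3]
step 1: S = H·P̄·Hᵀ + R = [1246/9]
step 1: K = P̄·Hᵀ·S⁻¹ = [-262/623; 587/1246]
step 1: x' = x̄ + K·y = [-2595/1246, 2133/1246]
step 1: P' = (I − K·H)·P̄ = [7633/1246 -2719/1246; -2719/1246 551/623]
step 2: x̄ = F·x = [-7323/1246, 7323/1246]
step 2: P̄ = F·P·Fᵀ + Q = [21878/623 -21255/623; -21255/623 22501/623]
step 2: y = z − H·x̄ = [-6700/623]
step 2: S = H·P̄·Hᵀ + R = [97480/623]
step 2: K = P̄·Hᵀ·S⁻¹ = [-41887/97480; 5781/12185]
step 2: x' = x̄ + K·y = [-3061/2437, 3777/4874]
step 2: P' = (I − K·H)·P̄ = [606977/97480 -27036/12185; -27036/12185 10939/12185]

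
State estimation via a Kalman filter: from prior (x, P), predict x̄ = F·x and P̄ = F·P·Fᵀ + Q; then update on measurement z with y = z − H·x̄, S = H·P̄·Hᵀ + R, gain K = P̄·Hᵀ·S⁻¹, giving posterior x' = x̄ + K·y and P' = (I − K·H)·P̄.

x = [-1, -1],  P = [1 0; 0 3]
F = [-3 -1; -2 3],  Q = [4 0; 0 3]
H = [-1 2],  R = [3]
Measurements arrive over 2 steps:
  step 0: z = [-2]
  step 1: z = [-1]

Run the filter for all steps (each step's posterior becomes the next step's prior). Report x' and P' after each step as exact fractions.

step 0: x' = [580/167, 117/167], P' = [2188/167 1061/167; 1061/167 637/167]
step 1: x' = [-96713/10860, -26741/5430], P' = [1215313/21720 288991/10860; 288991/10860 72517/5430]

step 0: x̄ = F·x = [4, -1]
step 0: P̄ = F·P·Fᵀ + Q = [16 -3; -3 34]
step 0: y = z − H·x̄ = [4]
step 0: S = H·P̄·Hᵀ + R = [167]
step 0: K = P̄·Hᵀ·S⁻¹ = [-22/167; 71/167]
step 0: x' = x̄ + K·y = [580/167, 117/167]
step 0: P' = (I − K·H)·P̄ = [2188/167 1061/167; 1061/167 637/167]
step 1: x̄ = F·x = [-1857/167, -809/167]
step 1: P̄ = F·P·Fᵀ + Q = [27363/167 3790/167; 3790/167 2254/167]
step 1: y = z − H·x̄ = [-406/167]
step 1: S = H·P̄·Hᵀ + R = [21720/167]
step 1: K = P̄·Hᵀ·S⁻¹ = [-19783/21720; 359/10860]
step 1: x' = x̄ + K·y = [-96713/10860, -26741/5430]
step 1: P' = (I − K·H)·P̄ = [1215313/21720 288991/10860; 288991/10860 72517/5430]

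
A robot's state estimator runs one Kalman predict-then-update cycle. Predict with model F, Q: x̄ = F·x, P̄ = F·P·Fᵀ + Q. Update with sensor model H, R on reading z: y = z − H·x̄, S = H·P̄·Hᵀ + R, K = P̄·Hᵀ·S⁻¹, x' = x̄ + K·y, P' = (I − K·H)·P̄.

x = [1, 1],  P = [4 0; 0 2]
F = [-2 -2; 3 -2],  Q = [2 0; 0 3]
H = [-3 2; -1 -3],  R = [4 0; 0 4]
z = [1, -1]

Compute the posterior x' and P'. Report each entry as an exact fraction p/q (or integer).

x' = [-793/4645, 20002/60385]
P' = [1948/4645 436/4645; 436/4645 19696/60385]

x̄ = F·x = [-4, 1]
P̄ = F·P·Fᵀ + Q = [26 -16; -16 47]
y = z − H·x̄ = [-13, -2]
S = H·P̄·Hᵀ + R = [618 -316; -316 357]
K = P̄·Hᵀ·S⁻¹ = [-1243/4645 -814/4645; 5597/60385 -16189/60385]
x' = x̄ + K·y = [-793/4645, 20002/60385]
P' = (I − K·H)·P̄ = [1948/4645 436/4645; 436/4645 19696/60385]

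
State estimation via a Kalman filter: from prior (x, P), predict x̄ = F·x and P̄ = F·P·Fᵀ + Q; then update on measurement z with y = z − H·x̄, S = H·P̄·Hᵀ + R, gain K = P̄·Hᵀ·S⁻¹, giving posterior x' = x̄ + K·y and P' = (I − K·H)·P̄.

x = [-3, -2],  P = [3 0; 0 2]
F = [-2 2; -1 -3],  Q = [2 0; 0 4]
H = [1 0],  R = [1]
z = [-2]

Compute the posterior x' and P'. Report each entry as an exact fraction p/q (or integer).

x' = [-42/23, 231/23]
P' = [22/23 -6/23; -6/23 539/23]

x̄ = F·x = [2, 9]
P̄ = F·P·Fᵀ + Q = [22 -6; -6 25]
y = z − H·x̄ = [-4]
S = H·P̄·Hᵀ + R = [23]
K = P̄·Hᵀ·S⁻¹ = [22/23; -6/23]
x' = x̄ + K·y = [-42/23, 231/23]
P' = (I − K·H)·P̄ = [22/23 -6/23; -6/23 539/23]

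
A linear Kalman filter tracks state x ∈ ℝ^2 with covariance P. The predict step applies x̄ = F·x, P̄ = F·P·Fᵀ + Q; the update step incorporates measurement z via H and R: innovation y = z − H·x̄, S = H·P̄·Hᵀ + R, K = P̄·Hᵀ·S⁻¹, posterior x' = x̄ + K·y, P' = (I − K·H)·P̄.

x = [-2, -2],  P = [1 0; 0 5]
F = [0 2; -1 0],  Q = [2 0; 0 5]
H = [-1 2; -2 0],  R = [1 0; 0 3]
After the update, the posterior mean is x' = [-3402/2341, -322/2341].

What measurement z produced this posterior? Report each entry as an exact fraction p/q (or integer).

x̄ = F·x = [-4, 2]
P̄ = F·P·Fᵀ + Q = [22 0; 0 6]
S = H·P̄·Hᵀ + R = [47 44; 44 91]
K = P̄·Hᵀ·S⁻¹ = [-66/2341 -1100/2341; 1092/2341 -528/2341]
x' − x̄ = [5962/2341, -5004/2341] = K·y
y = (KᵀK)⁻¹·Kᵀ·(x' − x̄) = [-7, -5]
z = y + H·x̄ = [-7, -5] + [8, 8] = [1, 3]

z = [1, 3]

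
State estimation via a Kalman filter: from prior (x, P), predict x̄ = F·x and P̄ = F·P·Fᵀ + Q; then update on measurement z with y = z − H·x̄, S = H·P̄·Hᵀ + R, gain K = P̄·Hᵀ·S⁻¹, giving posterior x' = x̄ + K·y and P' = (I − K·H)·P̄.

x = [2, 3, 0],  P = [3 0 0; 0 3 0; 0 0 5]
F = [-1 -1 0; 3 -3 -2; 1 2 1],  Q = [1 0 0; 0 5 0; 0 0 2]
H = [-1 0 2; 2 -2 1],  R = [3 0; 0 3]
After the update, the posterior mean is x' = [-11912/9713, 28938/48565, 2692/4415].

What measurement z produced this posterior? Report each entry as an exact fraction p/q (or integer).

x̄ = F·x = [-5, -3, 8]
P̄ = F·P·Fᵀ + Q = [7 0 -9; 0 79 -19; -9 -19 22]
S = H·P̄·Hᵀ + R = [134 79; 79 409]
K = P̄·Hᵀ·S⁻¹ = [-2124/9713 529/9713; -1559/48565 -20716/48565; 1669/4415 131/4415]
x' − x̄ = [36653/9713, 174633/48565, -32628/4415] = K·y
y = (KᵀK)⁻¹·Kᵀ·(x' − x̄) = [-19, -7]
z = y + H·x̄ = [-19, -7] + [21, 4] = [2, -3]

z = [2, -3]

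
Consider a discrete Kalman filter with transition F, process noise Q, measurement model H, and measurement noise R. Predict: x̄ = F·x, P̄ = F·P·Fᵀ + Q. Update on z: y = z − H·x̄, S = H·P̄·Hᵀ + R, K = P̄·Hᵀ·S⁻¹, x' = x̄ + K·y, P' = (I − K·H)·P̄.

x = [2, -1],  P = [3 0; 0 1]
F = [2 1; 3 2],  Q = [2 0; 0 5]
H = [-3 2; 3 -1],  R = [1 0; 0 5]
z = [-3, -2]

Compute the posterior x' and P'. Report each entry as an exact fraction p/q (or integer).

x̄ = F·x = [3, 4]
P̄ = F·P·Fᵀ + Q = [15 20; 20 36]
y = z − H·x̄ = [-2, -7]
S = H·P̄·Hᵀ + R = [40 -27; -27 56]
K = P̄·Hᵀ·S⁻¹ = [395/1511 865/1511; 1320/1511 1284/1511]
x' = x̄ + K·y = [-2312/1511, -5584/1511]
P' = (I − K·H)·P̄ = [3015/1511 4720/1511; 4720/1511 7740/1511]

x' = [-2312/1511, -5584/1511]
P' = [3015/1511 4720/1511; 4720/1511 7740/1511]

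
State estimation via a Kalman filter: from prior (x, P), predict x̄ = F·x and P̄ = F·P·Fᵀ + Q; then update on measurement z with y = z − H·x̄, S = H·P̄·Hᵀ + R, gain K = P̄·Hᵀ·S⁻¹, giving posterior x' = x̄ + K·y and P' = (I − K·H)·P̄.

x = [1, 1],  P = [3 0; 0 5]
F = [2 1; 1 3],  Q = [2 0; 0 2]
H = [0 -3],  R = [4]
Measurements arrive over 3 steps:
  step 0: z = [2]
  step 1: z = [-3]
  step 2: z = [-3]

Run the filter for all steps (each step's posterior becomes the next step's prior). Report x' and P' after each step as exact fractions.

step 0: x' = [240/227, -142/227], P' = [4657/454 42/227; 42/227 100/227]
step 1: x' = [280120/72637, 69333/72637], P' = [1024982/72637 42008/72637; 42008/72637 31476/72637]
step 2: x' = [1254301/1955105, 2162846/1955105], P' = [27542334/1955105 1219224/1955105; 1219224/1955105 852794/1955105]

step 0: x̄ = F·x = [3, 4]
step 0: P̄ = F·P·Fᵀ + Q = [19 21; 21 50]
step 0: y = z − H·x̄ = [14]
step 0: S = H·P̄·Hᵀ + R = [454]
step 0: K = P̄·Hᵀ·S⁻¹ = [-63/454; -75/227]
step 0: x' = x̄ + K·y = [240/227, -142/227]
step 0: P' = (I − K·H)·P̄ = [4657/454 42/227; 42/227 100/227]
step 1: x̄ = F·x = [338/227, -186/227]
step 1: P̄ = F·P·Fᵀ + Q = [10036/227 5251/227; 5251/227 7869/454]
step 1: y = z − H·x̄ = [-1239/227]
step 1: S = H·P̄·Hᵀ + R = [72637/454]
step 1: K = P̄·Hᵀ·S⁻¹ = [-31506/72637; -23607/72637]
step 1: x' = x̄ + K·y = [280120/72637, 69333/72637]
step 1: P' = (I − K·H)·P̄ = [1024982/72637 42008/72637; 42008/72637 31476/72637]
step 2: x̄ = F·x = [629573/72637, 488119/72637]
step 2: P̄ = F·P·Fᵀ + Q = [4444710/72637 2438448/72637; 2438448/72637 1705588/72637]
step 2: y = z − H·x̄ = [1246446/72637]
step 2: S = H·P̄·Hᵀ + R = [15640840/72637]
step 2: K = P̄·Hᵀ·S⁻¹ = [-914418/1955105; -1279191/3910210]
step 2: x' = x̄ + K·y = [1254301/1955105, 2162846/1955105]
step 2: P' = (I − K·H)·P̄ = [27542334/1955105 1219224/1955105; 1219224/1955105 852794/1955105]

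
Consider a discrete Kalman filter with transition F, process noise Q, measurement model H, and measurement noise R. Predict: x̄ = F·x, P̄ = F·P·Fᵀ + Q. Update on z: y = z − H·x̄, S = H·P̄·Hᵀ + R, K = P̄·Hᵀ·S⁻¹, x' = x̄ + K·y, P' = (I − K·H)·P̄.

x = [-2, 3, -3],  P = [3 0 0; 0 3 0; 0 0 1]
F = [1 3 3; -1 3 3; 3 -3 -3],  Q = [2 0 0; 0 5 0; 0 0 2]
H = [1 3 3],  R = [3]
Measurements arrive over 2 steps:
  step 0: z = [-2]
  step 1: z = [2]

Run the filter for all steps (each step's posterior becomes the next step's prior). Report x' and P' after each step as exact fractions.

step 0: x̄ = F·x = [-2, 2, -6]
step 0: P̄ = F·P·Fᵀ + Q = [41 33 -27; 33 44 -45; -27 -45 65]
step 0: y = z − H·x̄ = [12]
step 0: S = H·P̄·Hᵀ + R = [251]
step 0: K = P̄·Hᵀ·S⁻¹ = [59/251; 30/251; 33/251]
step 0: x' = x̄ + K·y = [206/251, 862/251, -1110/251]
step 0: P' = (I − K·H)·P̄ = [6810/251 6513/251 -8724/251; 6513/251 10144/251 -12285/251; -8724/251 -12285/251 15226/251]
step 1: x̄ = F·x = [-538/251, -950/251, 1362/251]
step 1: P̄ = F·P·Fᵀ + Q = [1246/251 390/251 -36/251; 390/251 28531/251 -54162/251; -36/251 -54162/251 108790/251]
step 1: y = z − H·x̄ = [-196/251]
step 1: S = H·P̄·Hᵀ + R = [265096/251]
step 1: K = P̄·Hᵀ·S⁻¹ = [577/66274; -76503/265096; 20481/33137]
step 1: x' = x̄ + K·y = [-71252/33137, -235903/66274, 163818/33137]
step 1: P' = (I − K·H)·P̄ = [161844/33137 278841/66274 -193080/33137; 278841/66274 6815717/265096 -908001/33137; -193080/33137 -908001/33137 992842/33137]

step 0: x' = [206/251, 862/251, -1110/251], P' = [6810/251 6513/251 -8724/251; 6513/251 10144/251 -12285/251; -8724/251 -12285/251 15226/251]
step 1: x' = [-71252/33137, -235903/66274, 163818/33137], P' = [161844/33137 278841/66274 -193080/33137; 278841/66274 6815717/265096 -908001/33137; -193080/33137 -908001/33137 992842/33137]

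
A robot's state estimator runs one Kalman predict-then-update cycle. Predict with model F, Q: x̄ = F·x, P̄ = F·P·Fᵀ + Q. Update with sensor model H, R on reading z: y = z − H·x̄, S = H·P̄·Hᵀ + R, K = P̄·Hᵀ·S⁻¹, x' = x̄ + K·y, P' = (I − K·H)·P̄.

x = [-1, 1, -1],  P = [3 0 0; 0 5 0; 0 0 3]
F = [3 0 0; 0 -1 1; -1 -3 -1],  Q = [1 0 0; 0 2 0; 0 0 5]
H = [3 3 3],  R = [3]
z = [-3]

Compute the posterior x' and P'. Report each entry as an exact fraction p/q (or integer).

x' = [-618/301, -272/301, 584/301]
P' = [7345/301 -1254/301 -6072/301; -1254/301 1558/301 -282/301; -6072/301 -282/301 6413/301]

x̄ = F·x = [-3, -2, -1]
P̄ = F·P·Fᵀ + Q = [28 0 -9; 0 10 12; -9 12 56]
y = z − H·x̄ = [15]
S = H·P̄·Hᵀ + R = [903]
K = P̄·Hᵀ·S⁻¹ = [19/301; 22/301; 59/301]
x' = x̄ + K·y = [-618/301, -272/301, 584/301]
P' = (I − K·H)·P̄ = [7345/301 -1254/301 -6072/301; -1254/301 1558/301 -282/301; -6072/301 -282/301 6413/301]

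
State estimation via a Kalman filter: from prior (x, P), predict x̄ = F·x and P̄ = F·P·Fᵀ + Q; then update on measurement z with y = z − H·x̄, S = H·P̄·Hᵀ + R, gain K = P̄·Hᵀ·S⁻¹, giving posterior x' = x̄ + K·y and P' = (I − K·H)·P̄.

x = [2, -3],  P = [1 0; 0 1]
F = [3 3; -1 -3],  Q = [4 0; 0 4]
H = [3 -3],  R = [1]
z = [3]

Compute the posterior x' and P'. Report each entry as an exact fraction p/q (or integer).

x' = [1743/541, 1213/541]
P' = [1498/541 1464/541; 1464/541 1490/541]

x̄ = F·x = [-3, 7]
P̄ = F·P·Fᵀ + Q = [22 -12; -12 14]
y = z − H·x̄ = [33]
S = H·P̄·Hᵀ + R = [541]
K = P̄·Hᵀ·S⁻¹ = [102/541; -78/541]
x' = x̄ + K·y = [1743/541, 1213/541]
P' = (I − K·H)·P̄ = [1498/541 1464/541; 1464/541 1490/541]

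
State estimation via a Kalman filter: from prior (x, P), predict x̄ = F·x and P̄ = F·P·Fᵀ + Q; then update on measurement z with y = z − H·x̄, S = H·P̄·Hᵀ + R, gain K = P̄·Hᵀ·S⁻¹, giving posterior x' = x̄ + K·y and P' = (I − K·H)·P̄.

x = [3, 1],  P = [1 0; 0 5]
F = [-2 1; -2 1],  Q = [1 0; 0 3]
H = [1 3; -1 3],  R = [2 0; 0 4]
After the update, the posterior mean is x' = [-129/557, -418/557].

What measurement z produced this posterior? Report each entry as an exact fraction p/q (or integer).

x̄ = F·x = [-5, -5]
P̄ = F·P·Fᵀ + Q = [10 9; 9 12]
S = H·P̄·Hᵀ + R = [174 98; 98 68]
K = P̄·Hᵀ·S⁻¹ = [425/1114 -167/557; 207/1114 72/557]
x' − x̄ = [2656/557, 2367/557] = K·y
y = (KᵀK)⁻¹·Kᵀ·(x' − x̄) = [18, 7]
z = y + H·x̄ = [18, 7] + [-20, -10] = [-2, -3]

z = [-2, -3]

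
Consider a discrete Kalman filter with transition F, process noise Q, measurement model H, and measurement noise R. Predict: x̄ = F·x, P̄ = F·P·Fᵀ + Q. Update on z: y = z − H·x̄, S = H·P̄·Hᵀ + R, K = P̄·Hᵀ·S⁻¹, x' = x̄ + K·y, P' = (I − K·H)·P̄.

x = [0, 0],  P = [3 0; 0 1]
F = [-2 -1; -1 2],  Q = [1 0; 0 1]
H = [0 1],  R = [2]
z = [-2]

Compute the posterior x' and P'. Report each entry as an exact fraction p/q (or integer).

x̄ = F·x = [0, 0]
P̄ = F·P·Fᵀ + Q = [14 4; 4 8]
y = z − H·x̄ = [-2]
S = H·P̄·Hᵀ + R = [10]
K = P̄·Hᵀ·S⁻¹ = [2/5; 4/5]
x' = x̄ + K·y = [-4/5, -8/5]
P' = (I − K·H)·P̄ = [62/5 4/5; 4/5 8/5]

x' = [-4/5, -8/5]
P' = [62/5 4/5; 4/5 8/5]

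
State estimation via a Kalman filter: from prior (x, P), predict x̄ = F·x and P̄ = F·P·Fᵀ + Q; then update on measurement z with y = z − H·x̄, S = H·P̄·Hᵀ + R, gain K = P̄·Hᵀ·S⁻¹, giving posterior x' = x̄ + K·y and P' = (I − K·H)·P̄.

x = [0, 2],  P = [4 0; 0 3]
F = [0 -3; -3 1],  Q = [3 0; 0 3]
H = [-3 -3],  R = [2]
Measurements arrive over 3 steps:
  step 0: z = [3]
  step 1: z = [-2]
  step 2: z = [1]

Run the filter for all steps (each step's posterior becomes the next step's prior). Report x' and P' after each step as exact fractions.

step 0: x' = [-2361/488, 1867/488], P' = [10671/488 -10629/488; -10629/488 10695/488]
step 1: x' = [196518/128767, -104626/128767], P' = [9156549/128767 -9216603/128767; -9216603/128767 9305055/128767]
step 2: x' = [-414701778/88480277, 384533593/88480277], P' = [7860889644/88480277 -7914355236/88480277; -7914355236/88480277 7987425882/88480277]

step 0: x̄ = F·x = [-6, 2]
step 0: P̄ = F·P·Fᵀ + Q = [30 -9; -9 42]
step 0: y = z − H·x̄ = [-9]
step 0: S = H·P̄·Hᵀ + R = [488]
step 0: K = P̄·Hᵀ·S⁻¹ = [-63/488; -99/488]
step 0: x' = x̄ + K·y = [-2361/488, 1867/488]
step 0: P' = (I − K·H)·P̄ = [10671/488 -10629/488; -10629/488 10695/488]
step 1: x̄ = F·x = [-5601/488, 4475/244]
step 1: P̄ = F·P·Fᵀ + Q = [97719/488 -63873/244; -63873/244 42993/122]
step 1: y = z − H·x̄ = [9071/488]
step 1: S = H·P̄·Hᵀ + R = [128767/488]
step 1: K = P̄·Hᵀ·S⁻¹ = [90081/128767; -132678/128767]
step 1: x' = x̄ + K·y = [196518/128767, -104626/128767]
step 1: P' = (I − K·H)·P̄ = [9156549/128767 -9216603/128767; -9216603/128767 9305055/128767]
step 2: x̄ = F·x = [313878/128767, -694180/128767]
step 2: P̄ = F·P·Fᵀ + Q = [84131796/128767 -110864592/128767; -110864592/128767 147399915/128767]
step 2: y = z − H·x̄ = [-1012139/128767]
step 2: S = H·P̄·Hᵀ + R = [88480277/128767]
step 2: K = P̄·Hᵀ·S⁻¹ = [80198388/88480277; -109605969/88480277]
step 2: x' = x̄ + K·y = [-414701778/88480277, 384533593/88480277]
step 2: P' = (I − K·H)·P̄ = [7860889644/88480277 -7914355236/88480277; -7914355236/88480277 7987425882/88480277]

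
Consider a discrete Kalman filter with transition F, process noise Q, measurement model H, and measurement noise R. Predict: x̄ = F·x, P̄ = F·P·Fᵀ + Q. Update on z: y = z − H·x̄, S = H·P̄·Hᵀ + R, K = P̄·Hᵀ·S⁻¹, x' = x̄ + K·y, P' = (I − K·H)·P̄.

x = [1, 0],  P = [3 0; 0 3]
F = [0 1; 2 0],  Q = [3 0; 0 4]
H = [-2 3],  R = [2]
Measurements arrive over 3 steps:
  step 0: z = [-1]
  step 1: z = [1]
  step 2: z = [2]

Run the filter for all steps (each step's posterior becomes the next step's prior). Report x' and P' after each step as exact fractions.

step 0: x̄ = F·x = [0, 2]
step 0: P̄ = F·P·Fᵀ + Q = [6 0; 0 16]
step 0: y = z − H·x̄ = [-7]
step 0: S = H·P̄·Hᵀ + R = [170]
step 0: K = P̄·Hᵀ·S⁻¹ = [-6/85; 24/85]
step 0: x' = x̄ + K·y = [42/85, 2/85]
step 0: P' = (I − K·H)·P̄ = [438/85 288/85; 288/85 208/85]
step 1: x̄ = F·x = [2/85, 84/85]
step 1: P̄ = F·P·Fᵀ + Q = [463/85 576/85; 576/85 2092/85]
step 1: y = z − H·x̄ = [-163/85]
step 1: S = H·P̄·Hᵀ + R = [13938/85]
step 1: K = P̄·Hᵀ·S⁻¹ = [401/6969; 854/2323]
step 1: x' = x̄ + K·y = [-605/6969, 658/2323]
step 1: P' = (I − K·H)·P̄ = [34177/6969 7684/2323; 7684/2323 5692/2323]
step 2: x̄ = F·x = [658/2323, -1210/6969]
step 2: P̄ = F·P·Fᵀ + Q = [12661/2323 15368/2323; 15368/2323 164584/6969]
step 2: y = z − H·x̄ = [7172/2323]
step 2: S = H·P̄·Hᵀ + R = [364626/2323]
step 2: K = P̄·Hᵀ·S⁻¹ = [10391/182313; 7436/20257]
step 2: x' = x̄ + K·y = [83722/182313, 58322/60771]
step 2: P' = (I − K·H)·P̄ = [900697/182313 67488/20257; 67488/20257 149848/60771]

step 0: x' = [42/85, 2/85], P' = [438/85 288/85; 288/85 208/85]
step 1: x' = [-605/6969, 658/2323], P' = [34177/6969 7684/2323; 7684/2323 5692/2323]
step 2: x' = [83722/182313, 58322/60771], P' = [900697/182313 67488/20257; 67488/20257 149848/60771]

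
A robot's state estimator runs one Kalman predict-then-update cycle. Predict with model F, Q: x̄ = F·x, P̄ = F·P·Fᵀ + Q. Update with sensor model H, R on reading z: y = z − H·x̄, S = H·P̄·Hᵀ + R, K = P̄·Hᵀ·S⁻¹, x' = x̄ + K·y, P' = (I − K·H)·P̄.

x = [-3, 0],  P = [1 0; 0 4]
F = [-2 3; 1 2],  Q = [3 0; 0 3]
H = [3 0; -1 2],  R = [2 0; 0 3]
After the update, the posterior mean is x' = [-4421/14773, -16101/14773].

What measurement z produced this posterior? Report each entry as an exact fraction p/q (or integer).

z = [-1, -1]

x̄ = F·x = [6, -3]
P̄ = F·P·Fᵀ + Q = [43 22; 22 20]
S = H·P̄·Hᵀ + R = [389 3; 3 38]
K = P̄·Hᵀ·S⁻¹ = [4899/14773 2/14773; 2454/14773 6804/14773]
x' − x̄ = [-93059/14773, 28218/14773] = K·y
y = (KᵀK)⁻¹·Kᵀ·(x' − x̄) = [-19, 11]
z = y + H·x̄ = [-19, 11] + [18, -12] = [-1, -1]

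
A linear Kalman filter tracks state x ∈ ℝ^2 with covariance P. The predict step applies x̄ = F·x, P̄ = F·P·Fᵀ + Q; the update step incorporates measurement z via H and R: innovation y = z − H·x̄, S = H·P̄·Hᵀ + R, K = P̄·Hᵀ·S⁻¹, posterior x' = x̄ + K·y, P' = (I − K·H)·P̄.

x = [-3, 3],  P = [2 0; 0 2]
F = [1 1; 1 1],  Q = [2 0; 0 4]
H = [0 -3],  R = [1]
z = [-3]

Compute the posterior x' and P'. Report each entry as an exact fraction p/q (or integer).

x' = [36/73, 72/73]
P' = [294/73 4/73; 4/73 8/73]

x̄ = F·x = [0, 0]
P̄ = F·P·Fᵀ + Q = [6 4; 4 8]
y = z − H·x̄ = [-3]
S = H·P̄·Hᵀ + R = [73]
K = P̄·Hᵀ·S⁻¹ = [-12/73; -24/73]
x' = x̄ + K·y = [36/73, 72/73]
P' = (I − K·H)·P̄ = [294/73 4/73; 4/73 8/73]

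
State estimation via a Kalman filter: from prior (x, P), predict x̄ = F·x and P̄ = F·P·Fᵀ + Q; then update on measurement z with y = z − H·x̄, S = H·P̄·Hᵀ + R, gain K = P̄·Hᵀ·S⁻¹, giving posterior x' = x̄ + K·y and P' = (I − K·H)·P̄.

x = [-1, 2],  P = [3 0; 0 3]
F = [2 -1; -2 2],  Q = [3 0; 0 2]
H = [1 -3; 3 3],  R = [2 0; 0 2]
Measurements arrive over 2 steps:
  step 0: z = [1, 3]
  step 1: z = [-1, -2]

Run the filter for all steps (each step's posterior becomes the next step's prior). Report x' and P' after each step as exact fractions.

step 0: x' = [5144/5401, 162/5401], P' = [1314/5401 -450/5401; -450/5401 746/5401]
step 1: x' = [-4051371/6600664, 33539/3300332], P' = [780959/3300332 -130883/1650166; -130883/1650166 110793/825083]

step 0: x̄ = F·x = [-4, 6]
step 0: P̄ = F·P·Fᵀ + Q = [18 -18; -18 26]
step 0: y = z − H·x̄ = [23, -3]
step 0: S = H·P̄·Hᵀ + R = [362 -72; -72 74]
step 0: K = P̄·Hᵀ·S⁻¹ = [1332/5401 1296/5401; -1344/5401 444/5401]
step 0: x' = x̄ + K·y = [5144/5401, 162/5401]
step 0: P' = (I − K·H)·P̄ = [1314/5401 -450/5401; -450/5401 746/5401]
step 1: x̄ = F·x = [10126/5401, -9964/5401]
step 1: P̄ = F·P·Fᵀ + Q = [24005/5401 -9448/5401; -9448/5401 22642/5401]
step 1: y = z − H·x̄ = [-4129/491, -11288/5401]
step 1: S = H·P̄·Hᵀ + R = [26843/491 -6825/491; -6825/491 260561/5401]
step 1: K = P̄·Hᵀ·S⁻¹ = [223751/942952 1557579/6600664; -113663/471476 272109/3300332]
step 1: x' = x̄ + K·y = [-4051371/6600664, 33539/3300332]
step 1: P' = (I − K·H)·P̄ = [780959/3300332 -130883/1650166; -130883/1650166 110793/825083]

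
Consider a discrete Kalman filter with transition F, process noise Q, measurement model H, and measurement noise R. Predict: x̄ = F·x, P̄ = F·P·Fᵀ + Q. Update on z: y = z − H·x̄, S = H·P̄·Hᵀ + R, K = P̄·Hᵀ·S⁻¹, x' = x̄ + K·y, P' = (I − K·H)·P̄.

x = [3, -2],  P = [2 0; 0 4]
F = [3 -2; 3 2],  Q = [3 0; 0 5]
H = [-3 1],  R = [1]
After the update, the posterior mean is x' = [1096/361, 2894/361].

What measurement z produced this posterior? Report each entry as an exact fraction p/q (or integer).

x̄ = F·x = [13, 5]
P̄ = F·P·Fᵀ + Q = [37 2; 2 39]
S = H·P̄·Hᵀ + R = [361]
K = P̄·Hᵀ·S⁻¹ = [-109/361; 33/361]
x' − x̄ = [-3597/361, 1089/361] = K·y
y = (KᵀK)⁻¹·Kᵀ·(x' − x̄) = [33]
z = y + H·x̄ = [33] + [-34] = [-1]

z = [-1]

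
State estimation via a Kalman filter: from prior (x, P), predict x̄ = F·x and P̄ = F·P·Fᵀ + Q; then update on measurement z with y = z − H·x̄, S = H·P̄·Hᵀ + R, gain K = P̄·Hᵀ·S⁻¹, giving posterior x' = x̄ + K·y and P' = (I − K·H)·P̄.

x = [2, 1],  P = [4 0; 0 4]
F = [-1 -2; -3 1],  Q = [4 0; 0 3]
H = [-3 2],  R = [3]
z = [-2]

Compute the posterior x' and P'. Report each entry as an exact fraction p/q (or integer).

x̄ = F·x = [-4, -5]
P̄ = F·P·Fᵀ + Q = [24 4; 4 43]
y = z − H·x̄ = [-4]
S = H·P̄·Hᵀ + R = [343]
K = P̄·Hᵀ·S⁻¹ = [-64/343; 74/343]
x' = x̄ + K·y = [-1116/343, -2011/343]
P' = (I − K·H)·P̄ = [4136/343 6108/343; 6108/343 9273/343]

x' = [-1116/343, -2011/343]
P' = [4136/343 6108/343; 6108/343 9273/343]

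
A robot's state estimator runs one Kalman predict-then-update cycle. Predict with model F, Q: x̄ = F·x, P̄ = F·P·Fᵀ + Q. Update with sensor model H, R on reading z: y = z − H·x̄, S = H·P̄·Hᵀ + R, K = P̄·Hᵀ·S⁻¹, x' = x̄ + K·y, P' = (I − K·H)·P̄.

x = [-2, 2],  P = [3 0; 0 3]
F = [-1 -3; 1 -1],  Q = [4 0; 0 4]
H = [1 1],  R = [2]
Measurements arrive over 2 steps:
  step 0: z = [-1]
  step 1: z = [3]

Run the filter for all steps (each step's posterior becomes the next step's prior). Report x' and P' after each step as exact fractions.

step 0: x' = [24/29, -60/29], P' = [186/29 -146/29; -146/29 162/29]
step 1: x' = [3858/1441, 618/1441], P' = [6364/1441 -4888/1441; -4888/1441 6236/1441]

step 0: x̄ = F·x = [-4, -4]
step 0: P̄ = F·P·Fᵀ + Q = [34 6; 6 10]
step 0: y = z − H·x̄ = [7]
step 0: S = H·P̄·Hᵀ + R = [58]
step 0: K = P̄·Hᵀ·S⁻¹ = [20/29; 8/29]
step 0: x' = x̄ + K·y = [24/29, -60/29]
step 0: P' = (I − K·H)·P̄ = [186/29 -146/29; -146/29 162/29]
step 1: x̄ = F·x = [156/29, 84/29]
step 1: P̄ = F·P·Fᵀ + Q = [884/29 592/29; 592/29 756/29]
step 1: y = z − H·x̄ = [-153/29]
step 1: S = H·P̄·Hᵀ + R = [2882/29]
step 1: K = P̄·Hᵀ·S⁻¹ = [738/1441; 674/1441]
step 1: x' = x̄ + K·y = [3858/1441, 618/1441]
step 1: P' = (I − K·H)·P̄ = [6364/1441 -4888/1441; -4888/1441 6236/1441]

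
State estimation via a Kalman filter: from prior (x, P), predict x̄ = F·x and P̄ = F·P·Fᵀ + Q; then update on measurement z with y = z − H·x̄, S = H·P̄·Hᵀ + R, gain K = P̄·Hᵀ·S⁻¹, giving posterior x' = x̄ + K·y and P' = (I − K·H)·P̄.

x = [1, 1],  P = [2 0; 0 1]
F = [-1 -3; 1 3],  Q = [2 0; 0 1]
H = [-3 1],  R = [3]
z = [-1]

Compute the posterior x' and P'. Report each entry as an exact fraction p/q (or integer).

x̄ = F·x = [-4, 4]
P̄ = F·P·Fᵀ + Q = [13 -11; -11 12]
y = z − H·x̄ = [-17]
S = H·P̄·Hᵀ + R = [198]
K = P̄·Hᵀ·S⁻¹ = [-25/99; 5/22]
x' = x̄ + K·y = [29/99, 3/22]
P' = (I − K·H)·P̄ = [37/99 4/11; 4/11 39/22]

x' = [29/99, 3/22]
P' = [37/99 4/11; 4/11 39/22]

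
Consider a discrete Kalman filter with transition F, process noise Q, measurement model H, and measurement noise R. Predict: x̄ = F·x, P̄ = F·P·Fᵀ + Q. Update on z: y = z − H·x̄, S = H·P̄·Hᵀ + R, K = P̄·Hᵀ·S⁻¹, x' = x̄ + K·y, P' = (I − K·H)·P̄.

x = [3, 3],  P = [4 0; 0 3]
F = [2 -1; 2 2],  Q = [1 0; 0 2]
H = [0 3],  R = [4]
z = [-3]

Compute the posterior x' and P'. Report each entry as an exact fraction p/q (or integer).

x̄ = F·x = [3, 12]
P̄ = F·P·Fᵀ + Q = [20 10; 10 30]
y = z − H·x̄ = [-39]
S = H·P̄·Hᵀ + R = [274]
K = P̄·Hᵀ·S⁻¹ = [15/137; 45/137]
x' = x̄ + K·y = [-174/137, -111/137]
P' = (I − K·H)·P̄ = [2290/137 20/137; 20/137 60/137]

x' = [-174/137, -111/137]
P' = [2290/137 20/137; 20/137 60/137]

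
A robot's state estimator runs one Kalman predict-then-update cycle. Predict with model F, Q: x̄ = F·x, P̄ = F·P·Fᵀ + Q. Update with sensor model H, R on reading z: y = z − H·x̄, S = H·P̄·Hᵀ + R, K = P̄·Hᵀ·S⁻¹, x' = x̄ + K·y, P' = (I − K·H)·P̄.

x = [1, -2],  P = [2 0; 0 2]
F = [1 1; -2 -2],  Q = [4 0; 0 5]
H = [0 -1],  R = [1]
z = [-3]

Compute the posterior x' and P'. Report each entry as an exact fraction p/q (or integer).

x' = [-15/11, 65/22]
P' = [56/11 -4/11; -4/11 21/22]

x̄ = F·x = [-1, 2]
P̄ = F·P·Fᵀ + Q = [8 -8; -8 21]
y = z − H·x̄ = [-1]
S = H·P̄·Hᵀ + R = [22]
K = P̄·Hᵀ·S⁻¹ = [4/11; -21/22]
x' = x̄ + K·y = [-15/11, 65/22]
P' = (I − K·H)·P̄ = [56/11 -4/11; -4/11 21/22]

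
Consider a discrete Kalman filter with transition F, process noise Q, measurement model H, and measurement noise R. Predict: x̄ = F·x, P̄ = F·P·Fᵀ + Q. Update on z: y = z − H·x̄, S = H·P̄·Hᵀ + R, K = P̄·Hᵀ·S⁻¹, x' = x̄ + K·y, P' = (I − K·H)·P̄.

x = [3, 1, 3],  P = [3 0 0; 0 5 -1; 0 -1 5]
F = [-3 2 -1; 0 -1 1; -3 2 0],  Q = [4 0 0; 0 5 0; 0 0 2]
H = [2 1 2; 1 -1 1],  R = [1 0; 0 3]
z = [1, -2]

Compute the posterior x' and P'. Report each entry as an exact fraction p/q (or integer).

x' = [-40053/26033, 39153/26033, 32387/26033]
P' = [63926/26033 -12547/26033 -56067/26033; -12547/26033 34098/26033 -638/26033; -56067/26033 -638/26033 59305/26033]

x̄ = F·x = [-10, 2, -7]
P̄ = F·P·Fᵀ + Q = [60 -18 49; -18 17 -12; 49 -12 49]
y = z − H·x̄ = [33, 17]
S = H·P̄·Hᵀ + R = [726 427; 427 287]
K = P̄·Hᵀ·S⁻¹ = [453/3719 6802/26033; 1104/3719 -15761/26033; 834/3719 1292/26033]
x' = x̄ + K·y = [-40053/26033, 39153/26033, 32387/26033]
P' = (I − K·H)·P̄ = [63926/26033 -12547/26033 -56067/26033; -12547/26033 34098/26033 -638/26033; -56067/26033 -638/26033 59305/26033]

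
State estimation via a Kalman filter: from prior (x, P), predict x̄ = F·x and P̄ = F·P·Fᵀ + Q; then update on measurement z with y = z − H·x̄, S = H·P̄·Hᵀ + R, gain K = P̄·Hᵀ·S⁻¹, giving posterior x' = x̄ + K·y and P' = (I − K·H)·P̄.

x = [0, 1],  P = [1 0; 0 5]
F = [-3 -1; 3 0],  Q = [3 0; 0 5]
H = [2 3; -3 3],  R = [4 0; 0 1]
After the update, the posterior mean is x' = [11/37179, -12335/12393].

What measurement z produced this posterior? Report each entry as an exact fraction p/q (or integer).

x̄ = F·x = [-1, 0]
P̄ = F·P·Fᵀ + Q = [17 -9; -9 14]
S = H·P̄·Hᵀ + R = [90 51; 51 442]
K = P̄·Hᵀ·S⁻¹ = [416/2187 -2459/12393; 139/729 554/4131]
x' − x̄ = [37190/37179, -12335/12393] = K·y
y = (KᵀK)⁻¹·Kᵀ·(x' − x̄) = [-1, -6]
z = y + H·x̄ = [-1, -6] + [-2, 3] = [-3, -3]

z = [-3, -3]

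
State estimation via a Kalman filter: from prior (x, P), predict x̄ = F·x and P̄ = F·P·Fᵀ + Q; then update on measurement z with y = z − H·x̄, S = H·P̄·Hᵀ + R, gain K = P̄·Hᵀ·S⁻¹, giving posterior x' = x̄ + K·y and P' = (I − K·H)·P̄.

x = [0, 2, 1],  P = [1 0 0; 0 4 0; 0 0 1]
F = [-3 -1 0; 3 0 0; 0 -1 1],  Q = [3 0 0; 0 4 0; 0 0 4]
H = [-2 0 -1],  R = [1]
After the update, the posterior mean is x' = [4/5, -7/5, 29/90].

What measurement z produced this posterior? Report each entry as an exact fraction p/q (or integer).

x̄ = F·x = [-2, 0, -1]
P̄ = F·P·Fᵀ + Q = [16 -9 4; -9 13 0; 4 0 9]
S = H·P̄·Hᵀ + R = [90]
K = P̄·Hᵀ·S⁻¹ = [-2/5; 1/5; -17/90]
x' − x̄ = [14/5, -7/5, 119/90] = K·y
y = (KᵀK)⁻¹·Kᵀ·(x' − x̄) = [-7]
z = y + H·x̄ = [-7] + [5] = [-2]

z = [-2]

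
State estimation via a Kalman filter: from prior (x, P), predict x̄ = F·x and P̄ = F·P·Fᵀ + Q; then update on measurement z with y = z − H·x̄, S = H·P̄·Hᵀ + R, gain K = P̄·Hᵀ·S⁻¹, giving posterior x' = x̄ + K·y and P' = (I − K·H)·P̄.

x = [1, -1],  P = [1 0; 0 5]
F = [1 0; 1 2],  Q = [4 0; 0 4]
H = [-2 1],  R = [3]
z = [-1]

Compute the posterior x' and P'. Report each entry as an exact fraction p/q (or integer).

x' = [13/22, 1/22]
P' = [139/44 251/44; 251/44 571/44]

x̄ = F·x = [1, -1]
P̄ = F·P·Fᵀ + Q = [5 1; 1 25]
y = z − H·x̄ = [2]
S = H·P̄·Hᵀ + R = [44]
K = P̄·Hᵀ·S⁻¹ = [-9/44; 23/44]
x' = x̄ + K·y = [13/22, 1/22]
P' = (I − K·H)·P̄ = [139/44 251/44; 251/44 571/44]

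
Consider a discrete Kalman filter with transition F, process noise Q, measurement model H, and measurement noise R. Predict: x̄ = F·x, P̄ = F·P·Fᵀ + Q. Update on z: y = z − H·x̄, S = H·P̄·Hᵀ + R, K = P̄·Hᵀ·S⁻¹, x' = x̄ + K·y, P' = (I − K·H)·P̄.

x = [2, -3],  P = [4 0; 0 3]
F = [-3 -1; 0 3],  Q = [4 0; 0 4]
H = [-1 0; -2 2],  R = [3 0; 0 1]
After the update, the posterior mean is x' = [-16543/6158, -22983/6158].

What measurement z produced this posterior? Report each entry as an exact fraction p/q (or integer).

z = [2, -2]

x̄ = F·x = [-3, -9]
P̄ = F·P·Fᵀ + Q = [43 -9; -9 31]
S = H·P̄·Hᵀ + R = [46 104; 104 369]
K = P̄·Hᵀ·S⁻¹ = [-5051/6158 -156/3079; -4999/6158 1372/3079]
x' − x̄ = [1931/6158, 32439/6158] = K·y
y = (KᵀK)⁻¹·Kᵀ·(x' − x̄) = [-1, 10]
z = y + H·x̄ = [-1, 10] + [3, -12] = [2, -2]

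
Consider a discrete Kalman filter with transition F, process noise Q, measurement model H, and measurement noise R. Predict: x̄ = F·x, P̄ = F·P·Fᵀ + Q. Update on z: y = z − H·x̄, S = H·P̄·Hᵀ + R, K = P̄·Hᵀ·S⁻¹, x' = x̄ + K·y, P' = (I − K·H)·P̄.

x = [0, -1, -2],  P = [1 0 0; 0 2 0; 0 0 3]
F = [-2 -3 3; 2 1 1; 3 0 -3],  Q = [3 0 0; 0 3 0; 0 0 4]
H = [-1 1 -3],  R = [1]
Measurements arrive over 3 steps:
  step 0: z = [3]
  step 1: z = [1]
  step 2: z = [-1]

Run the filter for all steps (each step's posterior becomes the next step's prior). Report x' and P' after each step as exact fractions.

step 0: x̄ = F·x = [-3, -3, 6]
step 0: P̄ = F·P·Fᵀ + Q = [52 -1 -33; -1 12 -3; -33 -3 40]
step 0: y = z − H·x̄ = [21]
step 0: S = H·P̄·Hᵀ + R = [247]
step 0: K = P̄·Hᵀ·S⁻¹ = [46/247; 22/247; -90/247]
step 0: x' = x̄ + K·y = [225/247, -279/247, -408/247]
step 0: P' = (I − K·H)·P̄ = [10728/247 -1259/247 -4011/247; -1259/247 2480/247 1239/247; -4011/247 1239/247 1780/247]
step 1: x̄ = F·x = [-837/247, -237/247, 1899/247]
step 1: P̄ = F·P·Fᵀ + Q = [92715/247 -50984/247 -118071/247; -50984/247 29311/247 63567/247; -118071/247 63567/247 185758/247]
step 1: y = z − H·x̄ = [5344/247]
step 1: S = H·P̄·Hᵀ + R = [806235/247]
step 1: K = P̄·Hᵀ·S⁻¹ = [210514/806235; -36802/268745; -125212/268745]
step 1: x' = x̄ + K·y = [1822543/806235, -1054099/268745, -642859/268745]
step 1: P' = (I − K·H)·P̄ = [123214307/806235 -24106716/268745 -21749441/268745; -24106716/268745 15441389/268745 13194969/268745; -21749441/268745 13194969/268745 11689874/268745]
step 2: x̄ = F·x = [56074/806235, -1445788/806235, 750224/53749]
step 2: P̄ = F·P·Fᵀ + Q = [430429808/806235 -209052971/806235 -68432786/53749; -209052971/806235 105565652/806235 32940452/53749; -68432786/53749 32940452/53749 173483341/53749]
step 2: y = z − H·x̄ = [34455707/806235]
step 2: S = H·P̄·Hᵀ + R = [15251567252/806235]
step 2: K = P̄·Hᵀ·S⁻¹ = [2439992591/15251567252; -1167701717/15251567252; -6286151775/15251567252]
step 2: x' = x̄ + K·y = [105337632551/15251567252, -77253556517/15251567252, -55768388703/15251567252]
step 2: P' = (I − K·H)·P̄ = [758048608461/15251567252 -420723372787/15251567252 -393737324613/15251567252; -420723372787/15251567252 305759910069/15251567252 242550328191/15251567252; -393737324613/15251567252 242550328191/15251567252 214191268193/15251567252]

step 0: x' = [225/247, -279/247, -408/247], P' = [10728/247 -1259/247 -4011/247; -1259/247 2480/247 1239/247; -4011/247 1239/247 1780/247]
step 1: x' = [1822543/806235, -1054099/268745, -642859/268745], P' = [123214307/806235 -24106716/268745 -21749441/268745; -24106716/268745 15441389/268745 13194969/268745; -21749441/268745 13194969/268745 11689874/268745]
step 2: x' = [105337632551/15251567252, -77253556517/15251567252, -55768388703/15251567252], P' = [758048608461/15251567252 -420723372787/15251567252 -393737324613/15251567252; -420723372787/15251567252 305759910069/15251567252 242550328191/15251567252; -393737324613/15251567252 242550328191/15251567252 214191268193/15251567252]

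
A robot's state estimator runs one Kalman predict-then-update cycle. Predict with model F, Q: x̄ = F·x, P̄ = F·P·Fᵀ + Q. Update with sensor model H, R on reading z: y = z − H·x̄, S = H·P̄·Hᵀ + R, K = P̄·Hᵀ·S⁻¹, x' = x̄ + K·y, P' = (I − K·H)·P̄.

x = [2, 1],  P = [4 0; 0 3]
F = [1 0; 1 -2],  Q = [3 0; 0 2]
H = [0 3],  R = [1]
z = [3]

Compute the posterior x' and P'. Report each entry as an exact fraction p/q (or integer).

x̄ = F·x = [2, 0]
P̄ = F·P·Fᵀ + Q = [7 4; 4 18]
y = z − H·x̄ = [3]
S = H·P̄·Hᵀ + R = [163]
K = P̄·Hᵀ·S⁻¹ = [12/163; 54/163]
x' = x̄ + K·y = [362/163, 162/163]
P' = (I − K·H)·P̄ = [997/163 4/163; 4/163 18/163]

x' = [362/163, 162/163]
P' = [997/163 4/163; 4/163 18/163]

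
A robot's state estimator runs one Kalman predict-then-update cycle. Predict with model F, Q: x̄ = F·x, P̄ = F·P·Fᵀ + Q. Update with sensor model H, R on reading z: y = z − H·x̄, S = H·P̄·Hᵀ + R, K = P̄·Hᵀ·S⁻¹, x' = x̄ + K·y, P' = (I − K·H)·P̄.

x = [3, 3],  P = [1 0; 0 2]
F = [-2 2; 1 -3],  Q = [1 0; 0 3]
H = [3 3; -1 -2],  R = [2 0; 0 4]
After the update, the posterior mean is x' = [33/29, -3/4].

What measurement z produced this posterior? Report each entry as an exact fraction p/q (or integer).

z = [2, 1]

x̄ = F·x = [0, -6]
P̄ = F·P·Fᵀ + Q = [13 -14; -14 22]
S = H·P̄·Hᵀ + R = [65 -45; -45 49]
K = P̄·Hᵀ·S⁻¹ = [66/145 21/29; -3/20 -3/4]
x' − x̄ = [33/29, 21/4] = K·y
y = (KᵀK)⁻¹·Kᵀ·(x' − x̄) = [20, -11]
z = y + H·x̄ = [20, -11] + [-18, 12] = [2, 1]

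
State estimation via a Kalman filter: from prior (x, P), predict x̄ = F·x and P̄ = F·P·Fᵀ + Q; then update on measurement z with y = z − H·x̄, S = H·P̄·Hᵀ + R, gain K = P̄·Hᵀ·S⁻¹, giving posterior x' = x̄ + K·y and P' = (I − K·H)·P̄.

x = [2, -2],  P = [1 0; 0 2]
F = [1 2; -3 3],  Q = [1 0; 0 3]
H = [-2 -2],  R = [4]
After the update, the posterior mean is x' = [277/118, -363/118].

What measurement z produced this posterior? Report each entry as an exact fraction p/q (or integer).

x̄ = F·x = [-2, -12]
P̄ = F·P·Fᵀ + Q = [10 9; 9 30]
S = H·P̄·Hᵀ + R = [236]
K = P̄·Hᵀ·S⁻¹ = [-19/118; -39/118]
x' − x̄ = [513/118, 1053/118] = K·y
y = (KᵀK)⁻¹·Kᵀ·(x' − x̄) = [-27]
z = y + H·x̄ = [-27] + [28] = [1]

z = [1]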